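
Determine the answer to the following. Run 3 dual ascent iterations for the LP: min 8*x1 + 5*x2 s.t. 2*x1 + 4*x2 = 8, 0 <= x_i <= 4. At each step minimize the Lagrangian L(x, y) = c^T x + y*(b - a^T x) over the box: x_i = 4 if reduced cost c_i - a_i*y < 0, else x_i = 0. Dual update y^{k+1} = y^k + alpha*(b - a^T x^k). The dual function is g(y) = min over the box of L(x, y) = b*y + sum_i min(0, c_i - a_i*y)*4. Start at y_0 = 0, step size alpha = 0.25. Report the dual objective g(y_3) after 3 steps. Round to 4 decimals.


Dual ascent for LP: min 8*x1 + 5*x2, 2*x1 + 4*x2 = 8, 0 <= x_i <= 4
Step 1: y^k = 0.0, reduced costs: (8.0, 5.0)
  x^k = (0.0, 0.0), subgradient = b - a^T x = 8.0
  y^{k+1} = 0.0 + 0.25*8.0 = 2.0
Step 2: y^k = 2.0, reduced costs: (4.0, -3.0)
  x^k = (0.0, 4.0), subgradient = b - a^T x = -8.0
  y^{k+1} = 2.0 + 0.25*-8.0 = 0.0
Step 3: y^k = 0.0, reduced costs: (8.0, 5.0)
  x^k = (0.0, 0.0), subgradient = b - a^T x = 8.0
  y^{k+1} = 0.0 + 0.25*8.0 = 2.0
Dual objective at y_3 = 2.0: reduced costs (4.0, -3.0), box minimizer x = (0.0, 4.0)
g(y_3) = b*y + (c1 - a1*y)*x1 + (c2 - a2*y)*x2 = 8*2.0 + 4.0*0.0 + (-3.0)*4.0 = 16.0 + 0.0 - 12.0 = 4.0


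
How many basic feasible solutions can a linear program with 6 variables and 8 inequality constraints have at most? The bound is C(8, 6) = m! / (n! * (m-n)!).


Each vertex corresponds to some choice of n active constraints out of m, so the number of vertices is at most C(m, n) = m! / (n!(m-n)!).
m = 8, n = 6
Numerator: 8 * 7 * 6 * 5 * 4 * 3
Denominator: 6! = 720
C(8, 6) = 28


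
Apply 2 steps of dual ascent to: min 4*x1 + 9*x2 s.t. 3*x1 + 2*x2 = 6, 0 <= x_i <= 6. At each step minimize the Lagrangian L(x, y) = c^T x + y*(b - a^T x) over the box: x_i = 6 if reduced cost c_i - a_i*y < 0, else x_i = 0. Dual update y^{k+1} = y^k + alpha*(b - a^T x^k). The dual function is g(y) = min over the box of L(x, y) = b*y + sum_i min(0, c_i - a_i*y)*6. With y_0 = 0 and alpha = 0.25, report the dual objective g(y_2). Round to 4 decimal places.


Dual ascent for LP: min 4*x1 + 9*x2, 3*x1 + 2*x2 = 6, 0 <= x_i <= 6
Step 1: y^k = 0.0, reduced costs: (4.0, 9.0)
  x^k = (0.0, 0.0), subgradient = b - a^T x = 6.0
  y^{k+1} = 0.0 + 0.25*6.0 = 1.5
Step 2: y^k = 1.5, reduced costs: (-0.5, 6.0)
  x^k = (6.0, 0.0), subgradient = b - a^T x = -12.0
  y^{k+1} = 1.5 + 0.25*-12.0 = -1.5
Dual objective at y_2 = -1.5: reduced costs (8.5, 12.0), box minimizer x = (0.0, 0.0)
g(y_2) = b*y + (c1 - a1*y)*x1 + (c2 - a2*y)*x2 = 6*(-1.5) + 8.5*0.0 + 12.0*0.0 = -9.0 + 0.0 + 0.0 = -9.0


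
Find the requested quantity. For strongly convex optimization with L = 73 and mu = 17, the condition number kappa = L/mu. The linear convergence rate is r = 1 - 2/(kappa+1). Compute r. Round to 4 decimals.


Step 1: Compute the condition number.
kappa = L/mu = 73/17 = 4.2941
Step 2: Compute the convergence rate.
r = 1 - 2/(kappa + 1) = 1 - 2*mu/(L + mu) = (L - mu)/(L + mu) = 56/90 = 0.6222


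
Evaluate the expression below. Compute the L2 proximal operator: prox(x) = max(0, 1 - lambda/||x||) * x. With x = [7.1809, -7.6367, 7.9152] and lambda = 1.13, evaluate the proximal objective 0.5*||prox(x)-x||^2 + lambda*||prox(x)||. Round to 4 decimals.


Step 1: Compute ||x||.
||x|| = 13.1353
Step 2: Compute scaling factor.
scale = max(0, 1 - 1.13/13.1353) = 0.914
Step 3: prox(x) = [6.5631, -6.9797, 7.2343]
||prox(x)|| = 12.0053
Step 4: Proximal objective.
0.5*||prox-x||^2 = 0.6385
lambda*||prox|| = 13.566
Total = 14.2044


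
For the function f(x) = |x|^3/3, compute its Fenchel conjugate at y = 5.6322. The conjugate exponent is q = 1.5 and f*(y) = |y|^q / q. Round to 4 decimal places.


The conjugate exponent q satisfies 1/p + 1/q = 1.
p = 3, so q = 3/(3 - 1) = 1.5
|y|^q = 5.6322^1.5 = 13.3665
f*(5.6322) = 13.3665 / 1.5 = 8.911


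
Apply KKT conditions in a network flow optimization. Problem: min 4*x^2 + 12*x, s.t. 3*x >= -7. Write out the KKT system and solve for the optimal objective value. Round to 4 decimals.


Step 1: Try lambda = 0 (constraint inactive).
Stationarity: 2*4*x + 12 = 0
x* = -12/(2*4) = -1.5
Check constraint: 3*-1.5 = -4.5 >= -7 -- satisfied.
Step 2: Compute optimal value.
f(x*) = 4*(-1.5)^2 + 12*(-1.5) = -9.0


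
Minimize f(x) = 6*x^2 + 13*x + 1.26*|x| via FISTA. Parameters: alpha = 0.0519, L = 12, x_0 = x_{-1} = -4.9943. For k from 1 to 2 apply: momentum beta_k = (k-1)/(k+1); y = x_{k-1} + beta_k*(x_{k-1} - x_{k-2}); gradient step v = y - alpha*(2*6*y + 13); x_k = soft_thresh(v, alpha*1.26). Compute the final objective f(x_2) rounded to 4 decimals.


FISTA on f(x) = 6*x^2 + 13*x + 1.26*|x|
L = 12, alpha = 0.0519
Iteration 1: beta = 0.0, y = -4.9943 + 0.0*(-4.9943 + 4.9943) = -4.9943
  grad(y) = -46.9316, v = y - alpha*grad = -2.5585
  prox(v) = soft_thresh(-2.5585, 0.0654) = -2.4932
Iteration 2: beta = 0.3333, y = -2.4932 + 0.3333*(-2.4932 + 4.9943) = -1.6594
  grad(y) = -6.9133, v = y - alpha*grad = -1.3006
  prox(v) = soft_thresh(-1.3006, 0.0654) = -1.2352
f(x_2) = 6*(-1.2352)^2 + 13*(-1.2352) + 1.26*|-1.2352| = -5.3468


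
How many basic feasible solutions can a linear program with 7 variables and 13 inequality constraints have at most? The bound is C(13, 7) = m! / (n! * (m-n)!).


Each vertex corresponds to some choice of n active constraints out of m, so the number of vertices is at most C(m, n) = m! / (n!(m-n)!).
m = 13, n = 7
Numerator: 13 * 12 * 11 * 10 * 9 * 8 * 7
Denominator: 7! = 5040
C(13, 7) = 1716


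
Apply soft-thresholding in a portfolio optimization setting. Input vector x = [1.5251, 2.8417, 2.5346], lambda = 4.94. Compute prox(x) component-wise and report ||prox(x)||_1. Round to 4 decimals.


Soft-thresholding with lambda = 4.94:
prox(1.5251) = sign(1.5251)*max(|1.5251| - 4.94, 0) = 0.0
prox(2.8417) = sign(2.8417)*max(|2.8417| - 4.94, 0) = 0.0
prox(2.5346) = sign(2.5346)*max(|2.5346| - 4.94, 0) = 0.0
prox(x) = [0.0, 0.0, 0.0]
||prox(x)||_1 = 0.0 + 0.0 + 0.0 = 0.0


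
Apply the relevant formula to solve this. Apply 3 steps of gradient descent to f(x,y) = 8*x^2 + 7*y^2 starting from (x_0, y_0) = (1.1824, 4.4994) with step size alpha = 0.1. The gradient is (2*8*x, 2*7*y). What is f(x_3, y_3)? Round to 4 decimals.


Gradient descent on f(x,y) = 8*x^2 + 7*y^2.
Starting point: (1.1824, 4.4994), alpha = 0.1
Step 1: grad_x = 2*8*1.1824 = 18.9184, grad_y = 2*7*4.4994 = 62.9916
  x_1 = 1.1824 - 0.1*18.9184 = -0.7094
  y_1 = 4.4994 - 0.1*62.9916 = -1.7998
Step 2: grad_x = 2*8*-0.7094 = -11.351, grad_y = 2*7*-1.7998 = -25.1966
  x_2 = -0.7094 - 0.1*-11.351 = 0.4257
  y_2 = -1.7998 - 0.1*-25.1966 = 0.7199
Step 3: grad_x = 2*8*0.4257 = 6.8106, grad_y = 2*7*0.7199 = 10.0787
  x_3 = 0.4257 - 0.1*6.8106 = -0.2554
  y_3 = 0.7199 - 0.1*10.0787 = -0.288
f(-0.2554, -0.288) = 8*(-0.2554)^2 + 7*(-0.288)^2 = 1.1023


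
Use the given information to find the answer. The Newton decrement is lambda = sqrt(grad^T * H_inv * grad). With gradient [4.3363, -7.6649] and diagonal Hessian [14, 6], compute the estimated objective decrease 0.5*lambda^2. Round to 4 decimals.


Step 1: H is diagonal, so H^(-1) * g = [0.3097, -1.2775].
Step 2: g^T H^(-1) g = sum_i g_i^2 / H_ii
  = (4.3363)^2/14 + (-7.6649)^2/6
  = 1.3431 + 9.7918 = 11.1349
Step 3: Objective decrease = 0.5 * g^T H^(-1) g = 5.5674


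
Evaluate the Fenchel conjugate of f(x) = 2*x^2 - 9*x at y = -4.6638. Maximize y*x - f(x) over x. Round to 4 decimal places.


f*(y) = sup_x {y*x - a*x^2 - b*x} = sup_x {(y-b)*x - a*x^2}
FOC: (y - b) - 2a*x = 0 => x* = (y - b)/(2a)
x* = (-4.6638 + 9)/(2*2) = 1.0841
f*(-4.6638) = (y-b)^2/(4a) = (-4.6638 + 9)^2/(4*2)
= 18.8026/8 = 2.3503


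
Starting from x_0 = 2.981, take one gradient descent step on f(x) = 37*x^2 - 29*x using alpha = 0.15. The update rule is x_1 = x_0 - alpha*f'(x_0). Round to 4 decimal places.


We compute the gradient at x_0 and apply the update.
f'(x) = 74*x - 29
f'(2.981) = 74*2.981 - 29 = 191.594
x_1 = 2.981 - 0.15*191.594 = -25.7581


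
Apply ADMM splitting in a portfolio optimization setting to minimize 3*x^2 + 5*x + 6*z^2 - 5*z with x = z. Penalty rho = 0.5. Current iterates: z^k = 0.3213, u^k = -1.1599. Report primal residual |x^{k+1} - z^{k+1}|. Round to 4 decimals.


ADMM iteration with rho = 0.5, z^k = 0.3213, u^k = -1.1599
Step 1: x-update.
Minimize 3*x^2 + 5*x + (0.5/2)*(x - 0.3213 - 1.1599)^2
FOC: (2*3 + 0.5)*x = -5 + 0.5*(0.3213 + 1.1599)
x^{k+1} = -0.6553
Step 2: z-update.
Minimize 6*z^2 - 5*z + (0.5/2)*(-0.6553 - z - 1.1599)^2
FOC: (2*6 + 0.5)*z = 5 + 0.5*(-0.6553 - 1.1599)
z^{k+1} = 0.3274
Step 3: u-update.
u^{k+1} = -1.1599 - 0.6553 - 0.3274 = -2.1426
Step 4: Primal residual = |-0.6553 - 0.3274| = 0.9827


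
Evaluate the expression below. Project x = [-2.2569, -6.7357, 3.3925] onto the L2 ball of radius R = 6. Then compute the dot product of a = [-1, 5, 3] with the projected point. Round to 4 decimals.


Step 1: Compute ||x|| (intermediates to 6 decimals).
||x|| = sqrt((-2.2569)^2 + (-6.7357)^2 + 3.3925^2) = 7.872249
Step 2: Project.
Since ||x|| > R, scale = R/||x|| = 6/7.872249 = 0.762171, proj(x) = scale * x
proj(x) = [-1.720144, -5.133755, 2.585665]
Step 3: Dot product.
a^T * proj(x) = -1*(-1.720144) + 5*(-5.133755) + 3*2.585665 = -16.1916


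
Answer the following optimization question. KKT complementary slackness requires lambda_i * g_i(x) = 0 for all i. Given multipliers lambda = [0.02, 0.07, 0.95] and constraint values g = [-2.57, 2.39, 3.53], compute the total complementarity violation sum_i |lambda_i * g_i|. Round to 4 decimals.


KKT complementary slackness check:
lambda_1 * g_1 = 0.02 * -2.57 = -0.0514
lambda_2 * g_2 = 0.07 * 2.39 = 0.1673
lambda_3 * g_3 = 0.95 * 3.53 = 3.3535
Total violation = 0.0514 + 0.1673 + 3.3535 = 3.5722


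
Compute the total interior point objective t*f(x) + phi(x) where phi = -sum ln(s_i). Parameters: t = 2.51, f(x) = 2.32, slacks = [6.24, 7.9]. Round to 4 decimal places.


Step 1: Compute log-barrier.
ln values: [1.831, 2.0669]
phi = -(1.831 + 2.0669) = -3.8978
Step 2: Compute augmented objective.
t*f(x) = 2.51*2.32 = 5.8232
Total = 5.8232 - 3.8978 = 1.9254


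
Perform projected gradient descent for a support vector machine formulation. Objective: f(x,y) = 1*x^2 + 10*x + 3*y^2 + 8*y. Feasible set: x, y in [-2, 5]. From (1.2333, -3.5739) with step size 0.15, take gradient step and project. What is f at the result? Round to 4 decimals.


Step 1: Compute gradient at (1.2333, -3.5739).
grad_x = 2*1*1.2333 + 10 = 12.4666
grad_y = 2*3*-3.5739 + 8 = -13.4434
Step 2: Gradient step.
x_raw = 1.2333 - 0.15*12.4666 = -0.6367
y_raw = -3.5739 - 0.15*-13.4434 = -1.5574
Step 3: Project onto [-2, 5].
x_proj = clip(-0.6367) = -0.6367
y_proj = clip(-1.5574) = -1.5574
Step 4: Evaluate f.
f(-0.6367, -1.5574) = -11.1443


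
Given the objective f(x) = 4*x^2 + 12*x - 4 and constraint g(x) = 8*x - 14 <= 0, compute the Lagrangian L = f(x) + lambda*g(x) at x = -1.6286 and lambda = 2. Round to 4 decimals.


Step 1: Evaluate f(x).
f(-1.6286) = 4*(-1.6286)^2 + 12*(-1.6286) - 4 = -12.9338
Step 2: Evaluate g(x).
g(-1.6286) = 8*-1.6286 - 14 = -27.0288
Step 3: Compute Lagrangian.
L = -12.9338 + 2*-27.0288 = -66.9914


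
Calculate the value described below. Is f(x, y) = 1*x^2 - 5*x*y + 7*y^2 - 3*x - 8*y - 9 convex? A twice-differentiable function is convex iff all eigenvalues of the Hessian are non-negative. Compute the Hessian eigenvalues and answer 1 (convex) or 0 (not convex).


The Hessian of f(x,y) = 1*x^2 - 5*x*y + 7*y^2 - 3*x - 8*y - 9 is:
H = [[2, -5], [-5, 14]]
Trace = 2 + 14 = 16
Determinant = 2*14 - (-5)^2 = 3
Discriminant = (16)^2 - 4*3 = 244.0
Eigenvalues: lambda_1 = 0.1898, lambda_2 = 15.8102
The function is convex.

1


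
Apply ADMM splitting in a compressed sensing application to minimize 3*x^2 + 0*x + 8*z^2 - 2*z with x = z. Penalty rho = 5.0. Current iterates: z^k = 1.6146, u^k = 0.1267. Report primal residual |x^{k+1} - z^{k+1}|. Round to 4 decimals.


ADMM iteration with rho = 5.0, z^k = 1.6146, u^k = 0.1267
Step 1: x-update.
Minimize 3*x^2 + 0*x + (5.0/2)*(x - 1.6146 + 0.1267)^2
FOC: (2*3 + 5.0)*x = 0 + 5.0*(1.6146 - 0.1267)
x^{k+1} = 0.6763
Step 2: z-update.
Minimize 8*z^2 - 2*z + (5.0/2)*(0.6763 - z + 0.1267)^2
FOC: (2*8 + 5.0)*z = 2 + 5.0*(0.6763 + 0.1267)
z^{k+1} = 0.2864
Step 3: u-update.
u^{k+1} = 0.1267 + 0.6763 - 0.2864 = 0.5166
Step 4: Primal residual = |0.6763 - 0.2864| = 0.3899


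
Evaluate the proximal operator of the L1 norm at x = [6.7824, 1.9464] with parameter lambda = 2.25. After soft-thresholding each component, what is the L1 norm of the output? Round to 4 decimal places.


Soft-thresholding with lambda = 2.25:
prox(6.7824) = sign(6.7824)*max(|6.7824| - 2.25, 0) = 4.5324
prox(1.9464) = sign(1.9464)*max(|1.9464| - 2.25, 0) = 0.0
prox(x) = [4.5324, 0.0]
||prox(x)||_1 = 4.5324 + 0.0 = 4.5324


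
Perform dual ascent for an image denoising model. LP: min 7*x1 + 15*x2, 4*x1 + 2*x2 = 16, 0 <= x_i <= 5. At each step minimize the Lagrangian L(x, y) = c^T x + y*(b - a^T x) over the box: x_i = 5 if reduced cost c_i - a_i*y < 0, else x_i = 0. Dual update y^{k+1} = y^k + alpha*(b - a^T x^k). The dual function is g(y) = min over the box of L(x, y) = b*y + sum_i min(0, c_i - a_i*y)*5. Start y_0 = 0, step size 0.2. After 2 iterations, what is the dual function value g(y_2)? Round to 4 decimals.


Dual ascent for LP: min 7*x1 + 15*x2, 4*x1 + 2*x2 = 16, 0 <= x_i <= 5
Step 1: y^k = 0.0, reduced costs: (7.0, 15.0)
  x^k = (0.0, 0.0), subgradient = b - a^T x = 16.0
  y^{k+1} = 0.0 + 0.2*16.0 = 3.2
Step 2: y^k = 3.2, reduced costs: (-5.8, 8.6)
  x^k = (5.0, 0.0), subgradient = b - a^T x = -4.0
  y^{k+1} = 3.2 + 0.2*-4.0 = 2.4
Dual objective at y_2 = 2.4: reduced costs (-2.6, 10.2), box minimizer x = (5.0, 0.0)
g(y_2) = b*y + (c1 - a1*y)*x1 + (c2 - a2*y)*x2 = 16*2.4 + (-2.6)*5.0 + 10.2*0.0 = 38.4 - 13.0 + 0.0 = 25.4


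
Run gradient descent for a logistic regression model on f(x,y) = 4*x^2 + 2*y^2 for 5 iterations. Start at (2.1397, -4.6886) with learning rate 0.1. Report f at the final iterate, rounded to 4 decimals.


Gradient descent on f(x,y) = 4*x^2 + 2*y^2.
Starting point: (2.1397, -4.6886), alpha = 0.1
Step 1: grad_x = 2*4*2.1397 = 17.1176, grad_y = 2*2*-4.6886 = -18.7544
  x_1 = 2.1397 - 0.1*17.1176 = 0.4279
  y_1 = -4.6886 - 0.1*-18.7544 = -2.8132
Step 2: grad_x = 2*4*0.4279 = 3.4235, grad_y = 2*2*-2.8132 = -11.2526
  x_2 = 0.4279 - 0.1*3.4235 = 0.0856
  y_2 = -2.8132 - 0.1*-11.2526 = -1.6879
Step 3: grad_x = 2*4*0.0856 = 0.6847, grad_y = 2*2*-1.6879 = -6.7516
  x_3 = 0.0856 - 0.1*0.6847 = 0.0171
  y_3 = -1.6879 - 0.1*-6.7516 = -1.0127
Step 4: grad_x = 2*4*0.0171 = 0.1369, grad_y = 2*2*-1.0127 = -4.051
  x_4 = 0.0171 - 0.1*0.1369 = 0.0034
  y_4 = -1.0127 - 0.1*-4.051 = -0.6076
Step 5: grad_x = 2*4*0.0034 = 0.0274, grad_y = 2*2*-0.6076 = -2.4306
  x_5 = 0.0034 - 0.1*0.0274 = 0.0007
  y_5 = -0.6076 - 0.1*-2.4306 = -0.3646
f(0.0007, -0.3646) = 4*0.0007^2 + 2*(-0.3646)^2 = 0.2658


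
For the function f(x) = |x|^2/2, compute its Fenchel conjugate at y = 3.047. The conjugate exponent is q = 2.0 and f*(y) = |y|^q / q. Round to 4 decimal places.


The conjugate exponent q satisfies 1/p + 1/q = 1.
p = 2, so q = 2/(2 - 1) = 2.0
|y|^q = 3.047^2.0 = 9.2842
f*(3.047) = 9.2842 / 2.0 = 4.6421


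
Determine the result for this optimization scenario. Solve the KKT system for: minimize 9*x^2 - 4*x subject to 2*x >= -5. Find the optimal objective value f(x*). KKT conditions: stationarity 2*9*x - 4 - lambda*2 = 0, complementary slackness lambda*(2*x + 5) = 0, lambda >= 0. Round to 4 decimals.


Step 1: Try lambda = 0 (constraint inactive).
Stationarity: 2*9*x - 4 = 0
x* = 4/(2*9) = 2/9 = 0.2222 (rounded; the exact value 2/9 is used below)
Check constraint: 2*0.2222 = 0.4444 >= -5 -- satisfied.
Step 2: Compute optimal value.
f(x*) = 9*(2/9)^2 - 4*(2/9) = -0.4444


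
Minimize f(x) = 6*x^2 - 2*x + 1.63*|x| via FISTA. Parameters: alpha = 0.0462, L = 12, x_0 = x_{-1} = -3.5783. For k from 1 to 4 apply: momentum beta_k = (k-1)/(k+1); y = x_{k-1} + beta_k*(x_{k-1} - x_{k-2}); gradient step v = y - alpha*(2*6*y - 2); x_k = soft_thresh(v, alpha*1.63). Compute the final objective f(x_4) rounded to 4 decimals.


FISTA on f(x) = 6*x^2 - 2*x + 1.63*|x|
L = 12, alpha = 0.0462
Iteration 1: beta = 0.0, y = -3.5783 + 0.0*(-3.5783 + 3.5783) = -3.5783
  grad(y) = -44.9396, v = y - alpha*grad = -1.5021
  prox(v) = soft_thresh(-1.5021, 0.0753) = -1.4268
Iteration 2: beta = 0.3333, y = -1.4268 + 0.3333*(-1.4268 + 3.5783) = -0.7096
  grad(y) = -10.5154, v = y - alpha*grad = -0.2238
  prox(v) = soft_thresh(-0.2238, 0.0753) = -0.1485
Iteration 3: beta = 0.5, y = -0.1485 + 0.5*(-0.1485 + 1.4268) = 0.4906
  grad(y) = 3.8878, v = y - alpha*grad = 0.311
  prox(v) = soft_thresh(0.311, 0.0753) = 0.2357
Iteration 4: beta = 0.6, y = 0.2357 + 0.6*(0.2357 + 0.1485) = 0.4663
  grad(y) = 3.5951, v = y - alpha*grad = 0.3002
  prox(v) = soft_thresh(0.3002, 0.0753) = 0.2249
f(x_4) = 6*0.2249^2 - 2*0.2249 + 1.63*|0.2249| = 0.2202


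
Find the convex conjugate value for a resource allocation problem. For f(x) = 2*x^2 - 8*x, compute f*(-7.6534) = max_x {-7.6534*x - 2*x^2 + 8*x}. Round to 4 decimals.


f*(y) = sup_x {y*x - a*x^2 - b*x} = sup_x {(y-b)*x - a*x^2}
FOC: (y - b) - 2a*x = 0 => x* = (y - b)/(2a)
x* = (-7.6534 + 8)/(2*2) = 0.0867
f*(-7.6534) = (y-b)^2/(4a) = (-7.6534 + 8)^2/(4*2)
= 0.1201/8 = 0.015


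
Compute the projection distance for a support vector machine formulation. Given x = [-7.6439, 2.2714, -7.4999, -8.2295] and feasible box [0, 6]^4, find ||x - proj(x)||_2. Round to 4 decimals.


Project each component onto [0, 6].
clip(-7.6439) = 0.0, clip(2.2714) = 2.2714, clip(-7.4999) = 0.0, clip(-8.2295) = 0.0
Projection = [0.0, 2.2714, 0.0, 0.0]
Squared diffs: [58.4292, 0.0, 56.2485, 67.7247]
Distance = sqrt(182.4024) = 13.5056


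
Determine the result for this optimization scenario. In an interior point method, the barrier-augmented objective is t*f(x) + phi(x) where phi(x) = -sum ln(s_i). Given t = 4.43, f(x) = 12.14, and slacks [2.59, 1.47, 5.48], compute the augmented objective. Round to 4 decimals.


Step 1: Compute log-barrier.
ln values: [0.9517, 0.3853, 1.7011]
phi = -(0.9517 + 0.3853 + 1.7011) = -3.038
Step 2: Compute augmented objective.
t*f(x) = 4.43*12.14 = 53.7802
Total = 53.7802 - 3.038 = 50.7422


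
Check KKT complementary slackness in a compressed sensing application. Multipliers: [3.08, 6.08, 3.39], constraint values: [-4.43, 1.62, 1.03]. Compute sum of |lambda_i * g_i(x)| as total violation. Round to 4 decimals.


KKT complementary slackness check:
lambda_1 * g_1 = 3.08 * -4.43 = -13.6444
lambda_2 * g_2 = 6.08 * 1.62 = 9.8496
lambda_3 * g_3 = 3.39 * 1.03 = 3.4917
Total violation = 13.6444 + 9.8496 + 3.4917 = 26.9857


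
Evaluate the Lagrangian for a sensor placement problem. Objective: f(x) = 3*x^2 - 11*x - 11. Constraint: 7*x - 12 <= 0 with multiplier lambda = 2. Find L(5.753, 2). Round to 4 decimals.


Step 1: Evaluate f(x).
f(5.753) = 3*5.753^2 - 11*5.753 - 11 = 25.008
Step 2: Evaluate g(x).
g(5.753) = 7*5.753 - 12 = 28.271
Step 3: Compute Lagrangian.
L = 25.008 + 2*28.271 = 81.55


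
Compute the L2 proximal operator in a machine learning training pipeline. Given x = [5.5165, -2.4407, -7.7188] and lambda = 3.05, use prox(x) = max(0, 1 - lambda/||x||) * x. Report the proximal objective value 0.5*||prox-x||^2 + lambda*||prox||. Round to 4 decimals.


Step 1: Compute ||x||.
||x|| = 9.7964
Step 2: Compute scaling factor.
scale = max(0, 1 - 3.05/9.7964) = 0.6887
Step 3: prox(x) = [3.799, -1.6808, -5.3156]
||prox(x)|| = 6.7464
Step 4: Proximal objective.
0.5*||prox-x||^2 = 4.6513
lambda*||prox|| = 20.5765
Total = 25.2276


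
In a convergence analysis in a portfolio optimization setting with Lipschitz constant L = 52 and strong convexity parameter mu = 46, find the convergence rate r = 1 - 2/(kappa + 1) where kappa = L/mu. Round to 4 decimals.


Step 1: Compute the condition number.
kappa = L/mu = 52/46 = 1.1304
Step 2: Compute the convergence rate.
r = 1 - 2/(kappa + 1) = 1 - 2*mu/(L + mu) = (L - mu)/(L + mu) = 6/98 = 0.0612


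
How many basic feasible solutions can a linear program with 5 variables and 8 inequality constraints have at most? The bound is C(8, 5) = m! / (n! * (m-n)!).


Each vertex corresponds to some choice of n active constraints out of m, so the number of vertices is at most C(m, n) = m! / (n!(m-n)!).
m = 8, n = 5
Numerator: 8 * 7 * 6 * 5 * 4
Denominator: 5! = 120
C(8, 5) = 56


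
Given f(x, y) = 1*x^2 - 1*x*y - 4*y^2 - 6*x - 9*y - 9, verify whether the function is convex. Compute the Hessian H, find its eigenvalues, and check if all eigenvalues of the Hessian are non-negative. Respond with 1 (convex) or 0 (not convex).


The Hessian of f(x,y) = 1*x^2 - 1*x*y - 4*y^2 - 6*x - 9*y - 9 is:
H = [[2, -1], [-1, -8]]
Trace = 2 - 8 = -6
Determinant = 2*-8 - (-1)^2 = -17
Discriminant = (-6)^2 - 4*-17 = 104.0
Eigenvalues: lambda_1 = -8.099, lambda_2 = 2.099
The function is not convex.

0


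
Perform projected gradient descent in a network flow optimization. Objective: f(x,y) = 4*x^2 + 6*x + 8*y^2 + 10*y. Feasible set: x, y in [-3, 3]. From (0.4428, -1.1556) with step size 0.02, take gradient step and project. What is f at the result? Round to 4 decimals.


Step 1: Compute gradient at (0.4428, -1.1556).
grad_x = 2*4*0.4428 + 6 = 9.5424
grad_y = 2*8*-1.1556 + 10 = -8.4896
Step 2: Gradient step.
x_raw = 0.4428 - 0.02*9.5424 = 0.252
y_raw = -1.1556 - 0.02*-8.4896 = -0.9858
Step 3: Project onto [-3, 3].
x_proj = clip(0.252) = 0.252
y_proj = clip(-0.9858) = -0.9858
Step 4: Evaluate f.
f(0.252, -0.9858) = -0.3179


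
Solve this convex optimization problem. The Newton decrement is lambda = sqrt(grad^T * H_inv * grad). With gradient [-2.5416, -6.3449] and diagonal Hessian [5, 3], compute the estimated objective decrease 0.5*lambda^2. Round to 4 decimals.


Step 1: H is diagonal, so H^(-1) * g = [-0.5083, -2.115].
Step 2: g^T H^(-1) g = sum_i g_i^2 / H_ii
  = (-2.5416)^2/5 + (-6.3449)^2/3
  = 1.2919 + 13.4193 = 14.7112
Step 3: Objective decrease = 0.5 * g^T H^(-1) g = 7.3556


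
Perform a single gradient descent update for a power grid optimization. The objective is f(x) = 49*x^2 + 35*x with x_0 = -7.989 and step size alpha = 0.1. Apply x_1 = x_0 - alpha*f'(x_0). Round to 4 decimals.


We compute the gradient at x_0 and apply the update.
f'(x) = 98*x + 35
f'(-7.989) = 98*-7.989 + 35 = -747.922
x_1 = -7.989 - 0.1*-747.922 = 66.8032


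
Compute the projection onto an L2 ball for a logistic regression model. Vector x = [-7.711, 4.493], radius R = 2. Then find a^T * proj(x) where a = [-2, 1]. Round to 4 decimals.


Step 1: Compute ||x|| (intermediates to 6 decimals).
||x|| = sqrt((-7.711)^2 + 4.493^2) = 8.924493
Step 2: Project.
Since ||x|| > R, scale = R/||x|| = 2/8.924493 = 0.224102, proj(x) = scale * x
proj(x) = [-1.728051, 1.00689]
Step 3: Dot product.
a^T * proj(x) = -2*(-1.728051) + 1*1.00689 = 4.463


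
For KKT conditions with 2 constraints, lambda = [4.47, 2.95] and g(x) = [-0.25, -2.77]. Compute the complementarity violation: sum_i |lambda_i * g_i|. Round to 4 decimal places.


KKT complementary slackness check:
lambda_1 * g_1 = 4.47 * -0.25 = -1.1175
lambda_2 * g_2 = 2.95 * -2.77 = -8.1715
Total violation = 1.1175 + 8.1715 = 9.289


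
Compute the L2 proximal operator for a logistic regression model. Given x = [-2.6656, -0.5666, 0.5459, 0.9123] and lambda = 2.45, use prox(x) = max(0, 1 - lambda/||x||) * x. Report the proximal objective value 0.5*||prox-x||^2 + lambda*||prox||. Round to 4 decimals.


Step 1: Compute ||x||.
||x|| = 2.9252
Step 2: Compute scaling factor.
scale = max(0, 1 - 2.45/2.9252) = 0.1624
Step 3: prox(x) = [-0.433, -0.092, 0.0887, 0.1482]
||prox(x)|| = 0.4752
Step 4: Proximal objective.
0.5*||prox-x||^2 = 3.0013
lambda*||prox|| = 1.1642
Total = 4.1655


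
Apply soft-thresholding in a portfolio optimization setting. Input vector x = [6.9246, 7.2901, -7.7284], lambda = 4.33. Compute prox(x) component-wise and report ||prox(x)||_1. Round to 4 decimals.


Soft-thresholding with lambda = 4.33:
prox(6.9246) = sign(6.9246)*max(|6.9246| - 4.33, 0) = 2.5946
prox(7.2901) = sign(7.2901)*max(|7.2901| - 4.33, 0) = 2.9601
prox(-7.7284) = sign(-7.7284)*max(|-7.7284| - 4.33, 0) = -3.3984
prox(x) = [2.5946, 2.9601, -3.3984]
||prox(x)||_1 = 2.5946 + 2.9601 + 3.3984 = 8.9531


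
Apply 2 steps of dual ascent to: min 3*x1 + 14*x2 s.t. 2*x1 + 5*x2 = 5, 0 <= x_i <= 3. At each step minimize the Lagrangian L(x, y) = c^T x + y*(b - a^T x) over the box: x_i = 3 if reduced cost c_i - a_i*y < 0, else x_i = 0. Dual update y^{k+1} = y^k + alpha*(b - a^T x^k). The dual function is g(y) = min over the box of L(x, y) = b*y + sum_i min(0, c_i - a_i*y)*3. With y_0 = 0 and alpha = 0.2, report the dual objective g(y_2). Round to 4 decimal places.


Dual ascent for LP: min 3*x1 + 14*x2, 2*x1 + 5*x2 = 5, 0 <= x_i <= 3
Step 1: y^k = 0.0, reduced costs: (3.0, 14.0)
  x^k = (0.0, 0.0), subgradient = b - a^T x = 5.0
  y^{k+1} = 0.0 + 0.2*5.0 = 1.0
Step 2: y^k = 1.0, reduced costs: (1.0, 9.0)
  x^k = (0.0, 0.0), subgradient = b - a^T x = 5.0
  y^{k+1} = 1.0 + 0.2*5.0 = 2.0
Dual objective at y_2 = 2.0: reduced costs (-1.0, 4.0), box minimizer x = (3.0, 0.0)
g(y_2) = b*y + (c1 - a1*y)*x1 + (c2 - a2*y)*x2 = 5*2.0 + (-1.0)*3.0 + 4.0*0.0 = 10.0 - 3.0 + 0.0 = 7.0


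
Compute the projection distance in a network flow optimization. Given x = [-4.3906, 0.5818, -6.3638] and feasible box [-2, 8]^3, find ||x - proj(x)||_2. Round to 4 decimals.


Project each component onto [-2, 8].
clip(-4.3906) = -2.0, clip(0.5818) = 0.5818, clip(-6.3638) = -2.0
Projection = [-2.0, 0.5818, -2.0]
Squared diffs: [5.715, 0.0, 19.0428]
Distance = sqrt(24.7578) = 4.9757


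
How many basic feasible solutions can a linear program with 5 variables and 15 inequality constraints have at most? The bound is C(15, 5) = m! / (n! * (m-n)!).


Each vertex corresponds to some choice of n active constraints out of m, so the number of vertices is at most C(m, n) = m! / (n!(m-n)!).
m = 15, n = 5
Numerator: 15 * 14 * 13 * 12 * 11
Denominator: 5! = 120
C(15, 5) = 3003


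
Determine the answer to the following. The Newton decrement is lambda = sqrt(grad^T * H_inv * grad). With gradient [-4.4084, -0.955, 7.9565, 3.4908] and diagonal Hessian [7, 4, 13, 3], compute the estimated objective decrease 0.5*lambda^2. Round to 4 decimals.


Step 1: H is diagonal, so H^(-1) * g = [-0.6298, -0.2388, 0.612, 1.1636].
Step 2: g^T H^(-1) g = sum_i g_i^2 / H_ii
  = (-4.4084)^2/7 + (-0.955)^2/4 + (7.9565)^2/13 + (3.4908)^2/3
  = 2.7763 + 0.228 + 4.8697 + 4.0619 = 11.9359
Step 3: Objective decrease = 0.5 * g^T H^(-1) g = 5.9679


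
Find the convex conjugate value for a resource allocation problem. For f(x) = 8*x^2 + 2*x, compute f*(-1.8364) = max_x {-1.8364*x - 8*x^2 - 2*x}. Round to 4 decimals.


f*(y) = sup_x {y*x - a*x^2 - b*x} = sup_x {(y-b)*x - a*x^2}
FOC: (y - b) - 2a*x = 0 => x* = (y - b)/(2a)
x* = (-1.8364 - 2)/(2*8) = -0.2398
f*(-1.8364) = (y-b)^2/(4a) = (-1.8364 - 2)^2/(4*8)
= 14.718/32 = 0.4599


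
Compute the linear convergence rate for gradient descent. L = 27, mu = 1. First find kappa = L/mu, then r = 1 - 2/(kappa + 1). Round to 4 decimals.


Step 1: Compute the condition number.
kappa = L/mu = 27/1 = 27.0
Step 2: Compute the convergence rate.
r = 1 - 2/(kappa + 1) = 1 - 2*mu/(L + mu) = (L - mu)/(L + mu) = 26/28 = 0.9286


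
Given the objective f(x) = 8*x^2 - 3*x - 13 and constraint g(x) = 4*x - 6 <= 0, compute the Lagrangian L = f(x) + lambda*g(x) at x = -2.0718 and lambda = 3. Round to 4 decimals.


Step 1: Evaluate f(x).
f(-2.0718) = 8*(-2.0718)^2 - 3*(-2.0718) - 13 = 27.5542
Step 2: Evaluate g(x).
g(-2.0718) = 4*-2.0718 - 6 = -14.2872
Step 3: Compute Lagrangian.
L = 27.5542 + 3*-14.2872 = -15.3074


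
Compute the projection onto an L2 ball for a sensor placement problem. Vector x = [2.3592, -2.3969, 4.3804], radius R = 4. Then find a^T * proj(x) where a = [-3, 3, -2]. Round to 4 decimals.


Step 1: Compute ||x|| (intermediates to 6 decimals).
||x|| = sqrt(2.3592^2 + (-2.3969)^2 + 4.3804^2) = 5.522577
Step 2: Project.
Since ||x|| > R, scale = R/||x|| = 4/5.522577 = 0.7243, proj(x) = scale * x
proj(x) = [1.708769, -1.736075, 3.172724]
Step 3: Dot product.
a^T * proj(x) = -3*1.708769 + 3*(-1.736075) - 2*3.172724 = -16.68


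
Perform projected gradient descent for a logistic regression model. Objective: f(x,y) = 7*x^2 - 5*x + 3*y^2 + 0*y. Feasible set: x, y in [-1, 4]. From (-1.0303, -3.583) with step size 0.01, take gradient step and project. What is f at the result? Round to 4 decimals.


Step 1: Compute gradient at (-1.0303, -3.583).
grad_x = 2*7*-1.0303 - 5 = -19.4242
grad_y = 2*3*-3.583 + 0 = -21.498
Step 2: Gradient step.
x_raw = -1.0303 - 0.01*-19.4242 = -0.8361
y_raw = -3.583 - 0.01*-21.498 = -3.368
Step 3: Project onto [-1, 4].
x_proj = clip(-0.8361) = -0.8361
y_proj = clip(-3.368) = -1.0
Step 4: Evaluate f.
f(-0.8361, -1.0) = 12.0732


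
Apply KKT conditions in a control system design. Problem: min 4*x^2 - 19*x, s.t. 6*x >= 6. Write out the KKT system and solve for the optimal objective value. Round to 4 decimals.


Step 1: Try lambda = 0 (constraint inactive).
Stationarity: 2*4*x - 19 = 0
x* = 19/(2*4) = 2.375
Check constraint: 6*2.375 = 14.25 >= 6 -- satisfied.
Step 2: Compute optimal value.
f(x*) = 4*2.375^2 - 19*2.375 = -22.5625


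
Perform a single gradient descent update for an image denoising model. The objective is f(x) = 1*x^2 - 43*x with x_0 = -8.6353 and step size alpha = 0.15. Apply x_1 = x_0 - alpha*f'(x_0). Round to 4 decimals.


We compute the gradient at x_0 and apply the update.
f'(x) = 2*x - 43
f'(-8.6353) = 2*-8.6353 - 43 = -60.2706
x_1 = -8.6353 - 0.15*-60.2706 = 0.4053


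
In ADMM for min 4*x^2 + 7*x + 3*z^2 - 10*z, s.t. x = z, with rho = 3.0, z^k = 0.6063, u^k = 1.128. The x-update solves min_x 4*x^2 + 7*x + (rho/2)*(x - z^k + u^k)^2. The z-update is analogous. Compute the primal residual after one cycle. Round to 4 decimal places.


ADMM iteration with rho = 3.0, z^k = 0.6063, u^k = 1.128
Step 1: x-update.
Minimize 4*x^2 + 7*x + (3.0/2)*(x - 0.6063 + 1.128)^2
FOC: (2*4 + 3.0)*x = -7 + 3.0*(0.6063 - 1.128)
x^{k+1} = -0.7786
Step 2: z-update.
Minimize 3*z^2 - 10*z + (3.0/2)*(-0.7786 - z + 1.128)^2
FOC: (2*3 + 3.0)*z = 10 + 3.0*(-0.7786 + 1.128)
z^{k+1} = 1.2276
Step 3: u-update.
u^{k+1} = 1.128 - 0.7786 - 1.2276 = -0.8782
Step 4: Primal residual = |-0.7786 - 1.2276| = 2.0062


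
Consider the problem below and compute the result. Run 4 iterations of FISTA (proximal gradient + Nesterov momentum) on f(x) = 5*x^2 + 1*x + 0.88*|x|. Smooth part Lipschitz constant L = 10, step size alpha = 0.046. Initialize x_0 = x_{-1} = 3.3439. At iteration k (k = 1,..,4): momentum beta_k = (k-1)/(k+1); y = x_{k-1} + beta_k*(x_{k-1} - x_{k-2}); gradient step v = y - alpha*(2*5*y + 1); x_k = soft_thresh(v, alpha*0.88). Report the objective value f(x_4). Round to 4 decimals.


FISTA on f(x) = 5*x^2 + 1*x + 0.88*|x|
L = 10, alpha = 0.046
Iteration 1: beta = 0.0, y = 3.3439 + 0.0*(3.3439 - 3.3439) = 3.3439
  grad(y) = 34.439, v = y - alpha*grad = 1.7597
  prox(v) = soft_thresh(1.7597, 0.0405) = 1.7192
Iteration 2: beta = 0.3333, y = 1.7192 + 0.3333*(1.7192 - 3.3439) = 1.1777
  grad(y) = 12.7767, v = y - alpha*grad = 0.5899
  prox(v) = soft_thresh(0.5899, 0.0405) = 0.5495
Iteration 3: beta = 0.5, y = 0.5495 + 0.5*(0.5495 - 1.7192) = -0.0354
  grad(y) = 0.6458, v = y - alpha*grad = -0.0651
  prox(v) = soft_thresh(-0.0651, 0.0405) = -0.0246
Iteration 4: beta = 0.6, y = -0.0246 + 0.6*(-0.0246 - 0.5495) = -0.3691
  grad(y) = -2.6911, v = y - alpha*grad = -0.2453
  prox(v) = soft_thresh(-0.2453, 0.0405) = -0.2048
f(x_4) = 5*(-0.2048)^2 + 1*(-0.2048) + 0.88*|-0.2048| = 0.1852


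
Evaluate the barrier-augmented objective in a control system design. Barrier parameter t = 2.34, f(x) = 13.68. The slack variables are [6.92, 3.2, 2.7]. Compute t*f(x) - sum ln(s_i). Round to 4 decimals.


Step 1: Compute log-barrier.
ln values: [1.9344, 1.1632, 0.9933]
phi = -(1.9344 + 1.1632 + 0.9933) = -4.0908
Step 2: Compute augmented objective.
t*f(x) = 2.34*13.68 = 32.0112
Total = 32.0112 - 4.0908 = 27.9204


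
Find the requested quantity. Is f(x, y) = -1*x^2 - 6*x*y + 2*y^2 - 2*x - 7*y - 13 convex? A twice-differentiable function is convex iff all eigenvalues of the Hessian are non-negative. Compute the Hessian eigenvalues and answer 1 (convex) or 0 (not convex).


The Hessian of f(x,y) = -1*x^2 - 6*x*y + 2*y^2 - 2*x - 7*y - 13 is:
H = [[-2, -6], [-6, 4]]
Trace = -2 + 4 = 2
Determinant = -2*4 - (-6)^2 = -44
Discriminant = (2)^2 - 4*-44 = 180.0
Eigenvalues: lambda_1 = -5.7082, lambda_2 = 7.7082
The function is not convex.

0


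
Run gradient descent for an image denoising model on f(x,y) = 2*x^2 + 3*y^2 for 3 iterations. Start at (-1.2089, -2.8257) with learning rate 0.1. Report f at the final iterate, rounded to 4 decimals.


Gradient descent on f(x,y) = 2*x^2 + 3*y^2.
Starting point: (-1.2089, -2.8257), alpha = 0.1
Step 1: grad_x = 2*2*-1.2089 = -4.8356, grad_y = 2*3*-2.8257 = -16.9542
  x_1 = -1.2089 - 0.1*-4.8356 = -0.7253
  y_1 = -2.8257 - 0.1*-16.9542 = -1.1303
Step 2: grad_x = 2*2*-0.7253 = -2.9014, grad_y = 2*3*-1.1303 = -6.7817
  x_2 = -0.7253 - 0.1*-2.9014 = -0.4352
  y_2 = -1.1303 - 0.1*-6.7817 = -0.4521
Step 3: grad_x = 2*2*-0.4352 = -1.7408, grad_y = 2*3*-0.4521 = -2.7127
  x_3 = -0.4352 - 0.1*-1.7408 = -0.2611
  y_3 = -0.4521 - 0.1*-2.7127 = -0.1808
f(-0.2611, -0.1808) = 2*(-0.2611)^2 + 3*(-0.1808)^2 = 0.2345


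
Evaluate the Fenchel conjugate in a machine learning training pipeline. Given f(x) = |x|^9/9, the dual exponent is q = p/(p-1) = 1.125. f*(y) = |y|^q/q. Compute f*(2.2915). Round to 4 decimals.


The conjugate exponent q satisfies 1/p + 1/q = 1.
p = 9, so q = 9/(9 - 1) = 1.125
|y|^q = 2.2915^1.125 = 2.5418
f*(2.2915) = 2.5418 / 1.125 = 2.2593


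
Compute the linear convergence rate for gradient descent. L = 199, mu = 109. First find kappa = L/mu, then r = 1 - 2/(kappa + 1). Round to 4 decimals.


Step 1: Compute the condition number.
kappa = L/mu = 199/109 = 1.8257
Step 2: Compute the convergence rate.
r = 1 - 2/(kappa + 1) = 1 - 2*mu/(L + mu) = (L - mu)/(L + mu) = 90/308 = 0.2922


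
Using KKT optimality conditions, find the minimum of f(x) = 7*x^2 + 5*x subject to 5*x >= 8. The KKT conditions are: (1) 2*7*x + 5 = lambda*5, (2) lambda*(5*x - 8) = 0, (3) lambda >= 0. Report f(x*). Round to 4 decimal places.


Step 1: Try lambda = 0 (constraint inactive).
x_unc = -5/(2*7) = -0.3571
Check: 5*-0.3571 = -1.7855 < 8 -- violated!
Step 2: Constraint must be active: 5*x = 8
x* = 8/5 = 1.6
lambda = (2*7*1.6 + 5)/5 = 5.48
Step 3: Compute optimal value.
f(x*) = 7*1.6^2 + 5*1.6 = 25.92


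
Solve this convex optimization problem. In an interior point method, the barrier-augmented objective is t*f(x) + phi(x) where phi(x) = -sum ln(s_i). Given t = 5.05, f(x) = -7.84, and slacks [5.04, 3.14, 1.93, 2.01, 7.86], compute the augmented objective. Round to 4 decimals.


Step 1: Compute log-barrier.
ln values: [1.6174, 1.1442, 0.6575, 0.6981, 2.0618]
phi = -(1.6174 + 1.1442 + 0.6575 + 0.6981 + 2.0618) = -6.1791
Step 2: Compute augmented objective.
t*f(x) = 5.05*-7.84 = -39.592
Total = -39.592 - 6.1791 = -45.7711


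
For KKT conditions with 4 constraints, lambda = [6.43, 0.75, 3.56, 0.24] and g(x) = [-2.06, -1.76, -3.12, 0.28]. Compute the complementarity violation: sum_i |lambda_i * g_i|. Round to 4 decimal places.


KKT complementary slackness check:
lambda_1 * g_1 = 6.43 * -2.06 = -13.2458
lambda_2 * g_2 = 0.75 * -1.76 = -1.32
lambda_3 * g_3 = 3.56 * -3.12 = -11.1072
lambda_4 * g_4 = 0.24 * 0.28 = 0.0672
Total violation = 13.2458 + 1.32 + 11.1072 + 0.0672 = 25.7402


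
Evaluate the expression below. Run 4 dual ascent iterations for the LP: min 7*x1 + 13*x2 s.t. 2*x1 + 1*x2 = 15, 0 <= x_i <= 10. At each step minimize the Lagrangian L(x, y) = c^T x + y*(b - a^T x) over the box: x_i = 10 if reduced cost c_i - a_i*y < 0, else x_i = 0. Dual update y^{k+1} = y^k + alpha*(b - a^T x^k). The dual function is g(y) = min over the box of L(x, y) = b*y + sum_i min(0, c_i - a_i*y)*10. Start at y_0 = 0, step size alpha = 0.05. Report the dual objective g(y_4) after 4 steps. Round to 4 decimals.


Dual ascent for LP: min 7*x1 + 13*x2, 2*x1 + 1*x2 = 15, 0 <= x_i <= 10
Step 1: y^k = 0.0, reduced costs: (7.0, 13.0)
  x^k = (0.0, 0.0), subgradient = b - a^T x = 15.0
  y^{k+1} = 0.0 + 0.05*15.0 = 0.75
Step 2: y^k = 0.75, reduced costs: (5.5, 12.25)
  x^k = (0.0, 0.0), subgradient = b - a^T x = 15.0
  y^{k+1} = 0.75 + 0.05*15.0 = 1.5
Step 3: y^k = 1.5, reduced costs: (4.0, 11.5)
  x^k = (0.0, 0.0), subgradient = b - a^T x = 15.0
  y^{k+1} = 1.5 + 0.05*15.0 = 2.25
Step 4: y^k = 2.25, reduced costs: (2.5, 10.75)
  x^k = (0.0, 0.0), subgradient = b - a^T x = 15.0
  y^{k+1} = 2.25 + 0.05*15.0 = 3.0
Dual objective at y_4 = 3.0: reduced costs (1.0, 10.0), box minimizer x = (0.0, 0.0)
g(y_4) = b*y + (c1 - a1*y)*x1 + (c2 - a2*y)*x2 = 15*3.0 + 1.0*0.0 + 10.0*0.0 = 45.0 + 0.0 + 0.0 = 45.0


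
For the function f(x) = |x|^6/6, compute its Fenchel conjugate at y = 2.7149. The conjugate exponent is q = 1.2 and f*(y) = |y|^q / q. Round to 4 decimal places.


The conjugate exponent q satisfies 1/p + 1/q = 1.
p = 6, so q = 6/(6 - 1) = 1.2
|y|^q = 2.7149^1.2 = 3.3152
f*(2.7149) = 3.3152 / 1.2 = 2.7626


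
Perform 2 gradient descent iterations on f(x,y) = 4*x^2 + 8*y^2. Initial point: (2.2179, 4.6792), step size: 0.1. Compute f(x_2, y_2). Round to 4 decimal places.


Gradient descent on f(x,y) = 4*x^2 + 8*y^2.
Starting point: (2.2179, 4.6792), alpha = 0.1
Step 1: grad_x = 2*4*2.2179 = 17.7432, grad_y = 2*8*4.6792 = 74.8672
  x_1 = 2.2179 - 0.1*17.7432 = 0.4436
  y_1 = 4.6792 - 0.1*74.8672 = -2.8075
Step 2: grad_x = 2*4*0.4436 = 3.5486, grad_y = 2*8*-2.8075 = -44.9203
  x_2 = 0.4436 - 0.1*3.5486 = 0.0887
  y_2 = -2.8075 - 0.1*-44.9203 = 1.6845
f(0.0887, 1.6845) = 4*0.0887^2 + 8*1.6845^2 = 22.7321


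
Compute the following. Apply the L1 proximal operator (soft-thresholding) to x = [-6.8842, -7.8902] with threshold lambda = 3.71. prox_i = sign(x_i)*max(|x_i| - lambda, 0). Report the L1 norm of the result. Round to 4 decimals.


Soft-thresholding with lambda = 3.71:
prox(-6.8842) = sign(-6.8842)*max(|-6.8842| - 3.71, 0) = -3.1742
prox(-7.8902) = sign(-7.8902)*max(|-7.8902| - 3.71, 0) = -4.1802
prox(x) = [-3.1742, -4.1802]
||prox(x)||_1 = 3.1742 + 4.1802 = 7.3544


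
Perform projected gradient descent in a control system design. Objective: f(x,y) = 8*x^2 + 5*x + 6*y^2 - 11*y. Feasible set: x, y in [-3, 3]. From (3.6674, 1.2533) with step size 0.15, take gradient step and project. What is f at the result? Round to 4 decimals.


Step 1: Compute gradient at (3.6674, 1.2533).
grad_x = 2*8*3.6674 + 5 = 63.6784
grad_y = 2*6*1.2533 - 11 = 4.0396
Step 2: Gradient step.
x_raw = 3.6674 - 0.15*63.6784 = -5.8844
y_raw = 1.2533 - 0.15*4.0396 = 0.6474
Step 3: Project onto [-3, 3].
x_proj = clip(-5.8844) = -3.0
y_proj = clip(0.6474) = 0.6474
Step 4: Evaluate f.
f(-3.0, 0.6474) = 52.3935


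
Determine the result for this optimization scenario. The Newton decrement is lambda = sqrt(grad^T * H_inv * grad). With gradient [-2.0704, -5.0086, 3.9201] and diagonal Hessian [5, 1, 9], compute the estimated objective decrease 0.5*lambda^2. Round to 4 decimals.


Step 1: H is diagonal, so H^(-1) * g = [-0.4141, -5.0086, 0.4356].
Step 2: g^T H^(-1) g = sum_i g_i^2 / H_ii
  = (-2.0704)^2/5 + (-5.0086)^2/1 + (3.9201)^2/9
  = 0.8573 + 25.0861 + 1.7075 = 27.6509
Step 3: Objective decrease = 0.5 * g^T H^(-1) g = 13.8254


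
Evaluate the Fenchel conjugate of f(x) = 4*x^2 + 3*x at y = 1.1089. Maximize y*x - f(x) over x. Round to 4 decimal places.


f*(y) = sup_x {y*x - a*x^2 - b*x} = sup_x {(y-b)*x - a*x^2}
FOC: (y - b) - 2a*x = 0 => x* = (y - b)/(2a)
x* = (1.1089 - 3)/(2*4) = -0.2364
f*(1.1089) = (y-b)^2/(4a) = (1.1089 - 3)^2/(4*4)
= 3.5763/16 = 0.2235


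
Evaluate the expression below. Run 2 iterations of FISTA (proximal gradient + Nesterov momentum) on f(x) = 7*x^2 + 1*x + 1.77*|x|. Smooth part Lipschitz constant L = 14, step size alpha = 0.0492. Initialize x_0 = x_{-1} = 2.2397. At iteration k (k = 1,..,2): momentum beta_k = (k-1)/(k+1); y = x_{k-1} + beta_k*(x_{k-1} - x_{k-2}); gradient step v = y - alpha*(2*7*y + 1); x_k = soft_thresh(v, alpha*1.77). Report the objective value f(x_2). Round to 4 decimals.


FISTA on f(x) = 7*x^2 + 1*x + 1.77*|x|
L = 14, alpha = 0.0492
Iteration 1: beta = 0.0, y = 2.2397 + 0.0*(2.2397 - 2.2397) = 2.2397
  grad(y) = 32.3558, v = y - alpha*grad = 0.6478
  prox(v) = soft_thresh(0.6478, 0.0871) = 0.5607
Iteration 2: beta = 0.3333, y = 0.5607 + 0.3333*(0.5607 - 2.2397) = 0.001
  grad(y) = 1.0147, v = y - alpha*grad = -0.0489
  prox(v) = soft_thresh(-0.0489, 0.0871) = 0.0
f(x_2) = 7*0.0^2 + 1*0.0 + 1.77*|0.0| = 0.0
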